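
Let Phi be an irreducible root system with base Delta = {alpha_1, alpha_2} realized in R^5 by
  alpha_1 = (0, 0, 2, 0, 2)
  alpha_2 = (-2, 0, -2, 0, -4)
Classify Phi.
Compute the Cartan integers a_ij = 2(alpha_i, alpha_j)/(alpha_j, alpha_j); the resulting 2x2 Cartan matrix is
[[2, -1], [-3, 2]].
The roots have two lengths (squared-length ratio 3:1); the short ones are alpha_{1}. The associated Dynkin diagram is two nodes joined by a triple edge (G_2), so the type is G_2.

G2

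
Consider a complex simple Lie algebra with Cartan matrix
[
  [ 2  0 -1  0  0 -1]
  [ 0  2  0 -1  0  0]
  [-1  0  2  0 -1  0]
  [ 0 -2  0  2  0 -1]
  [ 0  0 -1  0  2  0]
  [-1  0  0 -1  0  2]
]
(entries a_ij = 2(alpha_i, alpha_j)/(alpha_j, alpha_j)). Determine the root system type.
The matrix has rank 6 with 2's on the diagonal. Reading the off-diagonal entries as Dynkin edges (a single edge where a_ij = a_ji = -1; a double or triple edge where a_ij * a_ji = 2 or 3), the diagram is a chain of 6 nodes with a double edge at one end; the terminal node there is the unique short simple root (B_6). One simple-root ordering that puts it in standard form is (alpha_5, alpha_3, alpha_1, alpha_6, alpha_4, alpha_2). So the algebra is type B_6, i.e. so(13).

type B_6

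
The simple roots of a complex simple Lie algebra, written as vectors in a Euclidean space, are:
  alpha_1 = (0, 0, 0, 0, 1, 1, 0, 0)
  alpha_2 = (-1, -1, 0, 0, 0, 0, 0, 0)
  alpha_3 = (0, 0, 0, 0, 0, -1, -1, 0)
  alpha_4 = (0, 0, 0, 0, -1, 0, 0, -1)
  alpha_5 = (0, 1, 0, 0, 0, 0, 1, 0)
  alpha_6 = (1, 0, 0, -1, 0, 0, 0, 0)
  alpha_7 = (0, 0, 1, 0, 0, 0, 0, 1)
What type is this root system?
Compute the Cartan integers a_ij = 2(alpha_i, alpha_j)/(alpha_j, alpha_j); the resulting 7x7 Cartan matrix is
[[2, 0, -1, -1, 0, 0, 0], [0, 2, 0, 0, -1, -1, 0], [-1, 0, 2, 0, -1, 0, 0], [-1, 0, 0, 2, 0, 0, -1], [0, -1, -1, 0, 2, 0, 0], [0, -1, 0, 0, 0, 2, 0], [0, 0, 0, -1, 0, 0, 2]].
All simple roots have the same length, so the diagram is simply laced. The associated Dynkin diagram is a chain of 7 nodes with single edges (A_7), so the type is A_7 (the algebra sl(8)).

A_7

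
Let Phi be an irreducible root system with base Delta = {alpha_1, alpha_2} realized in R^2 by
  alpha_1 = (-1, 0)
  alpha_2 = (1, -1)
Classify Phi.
B_2 (so(5))

Compute the Cartan integers a_ij = 2(alpha_i, alpha_j)/(alpha_j, alpha_j); the resulting 2x2 Cartan matrix is
[[2, -1], [-2, 2]].
The roots have two lengths (squared-length ratio 2:1); the short ones are alpha_{1}. The associated Dynkin diagram is a chain of 2 nodes with a double edge at one end; the terminal node there is the unique short simple root (B_2), so the type is B_2 (the algebra so(5)).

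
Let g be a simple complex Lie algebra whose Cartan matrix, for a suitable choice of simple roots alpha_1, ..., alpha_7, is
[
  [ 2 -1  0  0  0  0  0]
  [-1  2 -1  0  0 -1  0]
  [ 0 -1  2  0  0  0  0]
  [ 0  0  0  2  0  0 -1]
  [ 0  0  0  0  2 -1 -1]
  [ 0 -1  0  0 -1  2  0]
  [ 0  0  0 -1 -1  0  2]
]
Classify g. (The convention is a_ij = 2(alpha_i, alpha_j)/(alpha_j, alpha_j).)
D_7

The matrix has rank 7 with 2's on the diagonal. Reading the off-diagonal entries as Dynkin edges (a single edge where a_ij = a_ji = -1; a double or triple edge where a_ij * a_ji = 2 or 3), the diagram is a chain of 5 nodes with a fork of two nodes at one end (D_7). One simple-root ordering that puts it in standard form is (alpha_4, alpha_7, alpha_5, alpha_6, alpha_2, alpha_1, alpha_3). So the algebra is type D_7, i.e. so(14).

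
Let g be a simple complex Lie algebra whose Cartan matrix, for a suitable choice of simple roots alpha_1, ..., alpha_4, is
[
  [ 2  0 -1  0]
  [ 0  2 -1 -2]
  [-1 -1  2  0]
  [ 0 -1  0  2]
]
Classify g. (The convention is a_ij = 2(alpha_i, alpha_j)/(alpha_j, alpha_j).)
The matrix has rank 4 with 2's on the diagonal. Reading the off-diagonal entries as Dynkin edges (a single edge where a_ij = a_ji = -1; a double or triple edge where a_ij * a_ji = 2 or 3), the diagram is a chain of 4 nodes with a double edge at one end; the terminal node there is the unique short simple root (B_4). One simple-root ordering that puts it in standard form is (alpha_1, alpha_3, alpha_2, alpha_4). So the algebra is type B_4, i.e. so(9).

B_4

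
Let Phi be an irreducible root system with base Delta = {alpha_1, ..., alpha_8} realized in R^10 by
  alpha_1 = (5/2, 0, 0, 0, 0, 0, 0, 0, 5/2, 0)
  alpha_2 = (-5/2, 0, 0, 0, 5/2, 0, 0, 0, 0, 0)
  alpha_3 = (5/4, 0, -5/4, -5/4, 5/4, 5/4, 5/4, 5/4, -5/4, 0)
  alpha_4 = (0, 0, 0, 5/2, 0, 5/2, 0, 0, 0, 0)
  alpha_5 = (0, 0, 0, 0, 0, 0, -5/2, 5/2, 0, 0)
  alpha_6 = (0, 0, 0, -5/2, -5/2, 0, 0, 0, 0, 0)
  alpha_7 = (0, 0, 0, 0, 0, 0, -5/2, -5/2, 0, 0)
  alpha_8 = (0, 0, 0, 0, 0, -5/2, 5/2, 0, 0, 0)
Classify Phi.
Compute the Cartan integers a_ij = 2(alpha_i, alpha_j)/(alpha_j, alpha_j); the resulting 8x8 Cartan matrix is
[[2, -1, 0, 0, 0, 0, 0, 0], [-1, 2, 0, 0, 0, -1, 0, 0], [0, 0, 2, 0, 0, 0, -1, 0], [0, 0, 0, 2, 0, -1, 0, -1], [0, 0, 0, 0, 2, 0, 0, -1], [0, -1, 0, -1, 0, 2, 0, 0], [0, 0, -1, 0, 0, 0, 2, -1], [0, 0, 0, -1, -1, 0, -1, 2]].
All simple roots have the same length, so the diagram is simply laced. The associated Dynkin diagram is a chain of 7 nodes with one extra node attached to the third node from one end (E_8), so the type is E_8.

E_8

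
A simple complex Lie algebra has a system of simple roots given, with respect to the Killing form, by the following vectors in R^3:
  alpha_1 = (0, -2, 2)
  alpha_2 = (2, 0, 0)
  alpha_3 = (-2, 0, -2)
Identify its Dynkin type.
B_3

Compute the Cartan integers a_ij = 2(alpha_i, alpha_j)/(alpha_j, alpha_j); the resulting 3x3 Cartan matrix is
[[2, 0, -1], [0, 2, -1], [-1, -2, 2]].
The roots have two lengths (squared-length ratio 2:1); the short ones are alpha_{2}. The associated Dynkin diagram is a chain of 3 nodes with a double edge at one end; the terminal node there is the unique short simple root (B_3), so the type is B_3 (the algebra so(7)).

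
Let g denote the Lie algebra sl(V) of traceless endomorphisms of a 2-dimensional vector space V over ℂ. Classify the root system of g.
This is sl(2), which has dimension 2^2 - 1 = 3 and rank 2 - 1 = 1 (a Cartan subalgebra is the diagonal traceless matrices). In the classification of classical Lie algebras, the special linear algebra sl(n+1) has type A_n; here n = 1, so the Dynkin diagram is a chain of 1 nodes with single edges (A_1). Hence the type is A_1.

A_1 (sl(2))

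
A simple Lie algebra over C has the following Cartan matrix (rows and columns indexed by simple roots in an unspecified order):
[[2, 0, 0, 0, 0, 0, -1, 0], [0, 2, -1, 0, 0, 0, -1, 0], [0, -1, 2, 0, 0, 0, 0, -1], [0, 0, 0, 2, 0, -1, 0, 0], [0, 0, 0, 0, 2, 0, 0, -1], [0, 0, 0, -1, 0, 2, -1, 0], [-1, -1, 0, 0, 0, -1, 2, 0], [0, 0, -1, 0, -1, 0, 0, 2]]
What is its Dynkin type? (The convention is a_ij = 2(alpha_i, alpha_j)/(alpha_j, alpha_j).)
The matrix has rank 8 with 2's on the diagonal. Reading the off-diagonal entries as Dynkin edges (a single edge where a_ij = a_ji = -1; a double or triple edge where a_ij * a_ji = 2 or 3), the diagram is a chain of 7 nodes with one extra node attached to the third node from one end (E_8). One simple-root ordering that puts it in standard form is (alpha_4, alpha_1, alpha_6, alpha_7, alpha_2, alpha_3, alpha_8, alpha_5). So the algebra is type E_8.

E8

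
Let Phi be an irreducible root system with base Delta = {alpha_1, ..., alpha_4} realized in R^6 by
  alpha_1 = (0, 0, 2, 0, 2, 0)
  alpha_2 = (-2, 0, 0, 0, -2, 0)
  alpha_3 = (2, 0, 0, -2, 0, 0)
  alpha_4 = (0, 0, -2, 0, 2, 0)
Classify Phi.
Compute the Cartan integers a_ij = 2(alpha_i, alpha_j)/(alpha_j, alpha_j); the resulting 4x4 Cartan matrix is
[[2, -1, 0, 0], [-1, 2, -1, -1], [0, -1, 2, 0], [0, -1, 0, 2]].
All simple roots have the same length, so the diagram is simply laced. The associated Dynkin diagram is a chain of 2 nodes with a fork of two nodes at one end (D_4), so the type is D_4 (the algebra so(8)).

D4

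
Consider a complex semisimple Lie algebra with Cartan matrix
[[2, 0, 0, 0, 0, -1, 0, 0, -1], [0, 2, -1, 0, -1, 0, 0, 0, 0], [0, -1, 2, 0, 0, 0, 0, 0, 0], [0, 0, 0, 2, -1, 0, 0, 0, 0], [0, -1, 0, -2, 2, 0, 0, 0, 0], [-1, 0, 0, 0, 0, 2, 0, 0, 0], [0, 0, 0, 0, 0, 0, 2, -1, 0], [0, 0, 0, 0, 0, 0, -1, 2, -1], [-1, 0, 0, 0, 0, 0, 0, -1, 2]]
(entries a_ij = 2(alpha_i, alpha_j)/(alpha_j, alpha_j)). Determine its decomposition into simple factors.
The diagram associated to this matrix has two connected components: the simple roots {alpha_1, alpha_6, alpha_7, alpha_8, alpha_9} form a chain of 5 nodes with single edges (A_5), and {alpha_2, alpha_3, alpha_4, alpha_5} form a chain of 4 nodes with a double edge at one end; the terminal node there is the unique short simple root (B_4). A semisimple Lie algebra decomposes uniquely as the direct sum of simple ideals, one per connected component of its Dynkin diagram, so g ≅ A_5 ⊕ B_4 (dimension 35 + 36 = 71).

type A_5 ⊕ type B_4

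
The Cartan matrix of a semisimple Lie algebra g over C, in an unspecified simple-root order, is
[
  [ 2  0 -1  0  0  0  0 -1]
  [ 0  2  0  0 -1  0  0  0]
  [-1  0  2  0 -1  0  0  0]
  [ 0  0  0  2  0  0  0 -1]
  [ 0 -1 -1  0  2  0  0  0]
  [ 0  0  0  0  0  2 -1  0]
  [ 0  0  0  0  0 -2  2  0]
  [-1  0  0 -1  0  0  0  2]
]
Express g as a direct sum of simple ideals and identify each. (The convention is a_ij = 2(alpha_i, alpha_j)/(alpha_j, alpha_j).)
type A_6 + type B_2

The diagram associated to this matrix has two connected components: the simple roots {alpha_1, alpha_2, alpha_3, alpha_4, alpha_5, alpha_8} form a chain of 6 nodes with single edges (A_6), and {alpha_6, alpha_7} form a chain of 2 nodes with a double edge at one end; the terminal node there is the unique short simple root (B_2). A semisimple Lie algebra decomposes uniquely as the direct sum of simple ideals, one per connected component of its Dynkin diagram, so g ≅ A_6 ⊕ B_2 (dimension 48 + 10 = 58).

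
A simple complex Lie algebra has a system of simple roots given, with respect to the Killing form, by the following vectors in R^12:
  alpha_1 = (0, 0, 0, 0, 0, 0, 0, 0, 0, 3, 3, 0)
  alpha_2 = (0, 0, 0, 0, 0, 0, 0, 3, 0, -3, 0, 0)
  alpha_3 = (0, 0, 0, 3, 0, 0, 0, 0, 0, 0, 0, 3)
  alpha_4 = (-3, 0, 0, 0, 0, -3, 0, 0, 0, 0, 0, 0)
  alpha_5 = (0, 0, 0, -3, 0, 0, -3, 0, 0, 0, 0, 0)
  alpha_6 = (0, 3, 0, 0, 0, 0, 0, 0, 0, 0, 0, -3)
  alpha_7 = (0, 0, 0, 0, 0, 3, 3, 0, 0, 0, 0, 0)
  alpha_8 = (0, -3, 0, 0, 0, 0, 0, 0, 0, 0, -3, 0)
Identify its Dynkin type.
Compute the Cartan integers a_ij = 2(alpha_i, alpha_j)/(alpha_j, alpha_j); the resulting 8x8 Cartan matrix is
[[2, -1, 0, 0, 0, 0, 0, -1], [-1, 2, 0, 0, 0, 0, 0, 0], [0, 0, 2, 0, -1, -1, 0, 0], [0, 0, 0, 2, 0, 0, -1, 0], [0, 0, -1, 0, 2, 0, -1, 0], [0, 0, -1, 0, 0, 2, 0, -1], [0, 0, 0, -1, -1, 0, 2, 0], [-1, 0, 0, 0, 0, -1, 0, 2]].
All simple roots have the same length, so the diagram is simply laced. The associated Dynkin diagram is a chain of 8 nodes with single edges (A_8), so the type is A_8 (the algebra sl(9)).

A_8 (sl(9))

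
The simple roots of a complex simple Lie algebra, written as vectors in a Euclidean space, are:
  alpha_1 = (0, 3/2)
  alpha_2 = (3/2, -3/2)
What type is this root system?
Compute the Cartan integers a_ij = 2(alpha_i, alpha_j)/(alpha_j, alpha_j); the resulting 2x2 Cartan matrix is
[[2, -1], [-2, 2]].
The roots have two lengths (squared-length ratio 2:1); the short ones are alpha_{1}. The associated Dynkin diagram is a chain of 2 nodes with a double edge at one end; the terminal node there is the unique short simple root (B_2), so the type is B_2 (the algebra so(5)).

B2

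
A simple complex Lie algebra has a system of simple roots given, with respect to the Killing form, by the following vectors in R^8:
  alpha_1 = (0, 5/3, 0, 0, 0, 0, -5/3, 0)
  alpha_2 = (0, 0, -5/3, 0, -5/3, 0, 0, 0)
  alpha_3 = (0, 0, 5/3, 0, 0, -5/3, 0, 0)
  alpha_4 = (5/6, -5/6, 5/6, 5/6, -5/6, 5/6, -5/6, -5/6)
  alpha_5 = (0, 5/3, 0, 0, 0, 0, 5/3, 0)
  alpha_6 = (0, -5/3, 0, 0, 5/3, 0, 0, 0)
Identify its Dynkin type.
Compute the Cartan integers a_ij = 2(alpha_i, alpha_j)/(alpha_j, alpha_j); the resulting 6x6 Cartan matrix is
[[2, 0, 0, 0, 0, -1], [0, 2, -1, 0, 0, -1], [0, -1, 2, 0, 0, 0], [0, 0, 0, 2, -1, 0], [0, 0, 0, -1, 2, -1], [-1, -1, 0, 0, -1, 2]].
All simple roots have the same length, so the diagram is simply laced. The associated Dynkin diagram is a chain of 5 nodes with one extra node attached to the third node from one end (E_6), so the type is E_6.

type E_6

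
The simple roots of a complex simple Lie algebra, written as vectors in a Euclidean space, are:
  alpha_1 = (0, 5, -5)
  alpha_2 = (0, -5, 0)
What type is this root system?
Compute the Cartan integers a_ij = 2(alpha_i, alpha_j)/(alpha_j, alpha_j); the resulting 2x2 Cartan matrix is
[[2, -2], [-1, 2]].
The roots have two lengths (squared-length ratio 2:1); the short ones are alpha_{2}. The associated Dynkin diagram is a chain of 2 nodes with a double edge at one end; the terminal node there is the unique short simple root (B_2), so the type is B_2 (the algebra so(5)).

B2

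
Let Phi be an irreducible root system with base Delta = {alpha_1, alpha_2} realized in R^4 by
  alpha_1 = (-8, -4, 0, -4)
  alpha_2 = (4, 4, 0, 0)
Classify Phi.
Compute the Cartan integers a_ij = 2(alpha_i, alpha_j)/(alpha_j, alpha_j); the resulting 2x2 Cartan matrix is
[[2, -3], [-1, 2]].
The roots have two lengths (squared-length ratio 3:1); the short ones are alpha_{2}. The associated Dynkin diagram is two nodes joined by a triple edge (G_2), so the type is G_2.

G_2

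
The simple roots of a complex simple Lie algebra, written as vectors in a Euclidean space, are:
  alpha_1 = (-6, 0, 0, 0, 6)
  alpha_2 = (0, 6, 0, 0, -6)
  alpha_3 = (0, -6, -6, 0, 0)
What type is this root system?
Compute the Cartan integers a_ij = 2(alpha_i, alpha_j)/(alpha_j, alpha_j); the resulting 3x3 Cartan matrix is
[[2, -1, 0], [-1, 2, -1], [0, -1, 2]].
All simple roots have the same length, so the diagram is simply laced. The associated Dynkin diagram is a chain of 3 nodes with single edges (A_3), so the type is A_3 (the algebra sl(4)).

A_3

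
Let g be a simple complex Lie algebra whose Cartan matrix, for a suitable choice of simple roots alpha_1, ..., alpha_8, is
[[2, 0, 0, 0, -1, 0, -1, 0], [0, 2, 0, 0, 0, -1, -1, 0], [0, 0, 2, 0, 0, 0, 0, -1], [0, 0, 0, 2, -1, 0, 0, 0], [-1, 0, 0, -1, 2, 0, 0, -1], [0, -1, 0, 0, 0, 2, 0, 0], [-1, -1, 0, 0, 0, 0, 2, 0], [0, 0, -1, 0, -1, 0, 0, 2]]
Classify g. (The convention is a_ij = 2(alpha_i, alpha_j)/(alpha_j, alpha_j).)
E_8

The matrix has rank 8 with 2's on the diagonal. Reading the off-diagonal entries as Dynkin edges (a single edge where a_ij = a_ji = -1; a double or triple edge where a_ij * a_ji = 2 or 3), the diagram is a chain of 7 nodes with one extra node attached to the third node from one end (E_8). One simple-root ordering that puts it in standard form is (alpha_3, alpha_4, alpha_8, alpha_5, alpha_1, alpha_7, alpha_2, alpha_6). So the algebra is type E_8.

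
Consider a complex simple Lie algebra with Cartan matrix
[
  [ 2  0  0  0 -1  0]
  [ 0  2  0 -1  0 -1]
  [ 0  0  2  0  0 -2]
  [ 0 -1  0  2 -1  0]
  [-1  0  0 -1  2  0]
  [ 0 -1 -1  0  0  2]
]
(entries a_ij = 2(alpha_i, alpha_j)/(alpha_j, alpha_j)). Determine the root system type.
C_6

The matrix has rank 6 with 2's on the diagonal. Reading the off-diagonal entries as Dynkin edges (a single edge where a_ij = a_ji = -1; a double or triple edge where a_ij * a_ji = 2 or 3), the diagram is a chain of 6 nodes with a double edge at one end; the terminal node there is the unique long simple root (C_6). One simple-root ordering that puts it in standard form is (alpha_1, alpha_5, alpha_4, alpha_2, alpha_6, alpha_3). So the algebra is type C_6, i.e. sp(12).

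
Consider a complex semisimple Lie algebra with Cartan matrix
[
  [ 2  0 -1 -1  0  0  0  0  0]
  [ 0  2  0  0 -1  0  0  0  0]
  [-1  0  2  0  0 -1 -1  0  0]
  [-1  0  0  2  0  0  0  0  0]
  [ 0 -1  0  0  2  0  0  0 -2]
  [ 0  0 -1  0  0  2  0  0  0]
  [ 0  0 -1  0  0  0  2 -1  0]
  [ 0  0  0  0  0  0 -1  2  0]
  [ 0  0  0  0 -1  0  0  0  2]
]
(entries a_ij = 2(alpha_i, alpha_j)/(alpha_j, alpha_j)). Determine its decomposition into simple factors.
The diagram associated to this matrix has two connected components: the simple roots {alpha_2, alpha_5, alpha_9} form a chain of 3 nodes with a double edge at one end; the terminal node there is the unique short simple root (B_3), and {alpha_1, alpha_3, alpha_4, alpha_6, alpha_7, alpha_8} form a chain of 5 nodes with one extra node attached to the third node from one end (E_6). A semisimple Lie algebra decomposes uniquely as the direct sum of simple ideals, one per connected component of its Dynkin diagram, so g ≅ B_3 ⊕ E_6 (dimension 21 + 78 = 99).

B_3 (so(7)) ⊕ E_6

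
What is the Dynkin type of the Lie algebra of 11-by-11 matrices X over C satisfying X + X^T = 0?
B_5 (so(11))

This is so(11) with 11 odd, which has dimension 11(11-1)/2 = 55 and rank (11-1)/2 = 5. In the classification of classical Lie algebras, the orthogonal algebra so(2n+1) in an odd number of variables has type B_n; here n = 5, so the Dynkin diagram is a chain of 5 nodes with a double edge at one end; the terminal node there is the unique short simple root (B_5). Hence the type is B_5.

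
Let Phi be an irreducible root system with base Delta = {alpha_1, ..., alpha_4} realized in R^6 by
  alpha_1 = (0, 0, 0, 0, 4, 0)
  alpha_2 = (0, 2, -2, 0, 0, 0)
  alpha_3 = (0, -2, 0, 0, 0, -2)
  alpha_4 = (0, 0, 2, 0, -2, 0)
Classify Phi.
Compute the Cartan integers a_ij = 2(alpha_i, alpha_j)/(alpha_j, alpha_j); the resulting 4x4 Cartan matrix is
[[2, 0, 0, -2], [0, 2, -1, -1], [0, -1, 2, 0], [-1, -1, 0, 2]].
The roots have two lengths (squared-length ratio 2:1); the short ones are alpha_{2,3,4}. The associated Dynkin diagram is a chain of 4 nodes with a double edge at one end; the terminal node there is the unique long simple root (C_4), so the type is C_4 (the algebra sp(8)).

type C_4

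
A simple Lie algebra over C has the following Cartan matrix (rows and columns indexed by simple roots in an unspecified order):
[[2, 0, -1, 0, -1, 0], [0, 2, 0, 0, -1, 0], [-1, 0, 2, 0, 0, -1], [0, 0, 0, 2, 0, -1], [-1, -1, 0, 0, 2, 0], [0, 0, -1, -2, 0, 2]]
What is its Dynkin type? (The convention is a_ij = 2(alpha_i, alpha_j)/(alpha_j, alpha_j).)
B_6 (so(13))

The matrix has rank 6 with 2's on the diagonal. Reading the off-diagonal entries as Dynkin edges (a single edge where a_ij = a_ji = -1; a double or triple edge where a_ij * a_ji = 2 or 3), the diagram is a chain of 6 nodes with a double edge at one end; the terminal node there is the unique short simple root (B_6). One simple-root ordering that puts it in standard form is (alpha_2, alpha_5, alpha_1, alpha_3, alpha_6, alpha_4). So the algebra is type B_6, i.e. so(13).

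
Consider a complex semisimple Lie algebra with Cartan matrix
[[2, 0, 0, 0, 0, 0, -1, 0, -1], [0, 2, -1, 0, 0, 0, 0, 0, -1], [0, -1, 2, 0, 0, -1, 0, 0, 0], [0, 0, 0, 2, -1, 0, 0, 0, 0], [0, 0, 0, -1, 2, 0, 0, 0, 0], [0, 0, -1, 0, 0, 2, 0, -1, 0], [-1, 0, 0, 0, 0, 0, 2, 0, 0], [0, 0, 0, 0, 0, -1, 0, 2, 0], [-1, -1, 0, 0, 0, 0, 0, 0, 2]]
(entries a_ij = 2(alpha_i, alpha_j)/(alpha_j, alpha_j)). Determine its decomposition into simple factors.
The diagram associated to this matrix has two connected components: the simple roots {alpha_4, alpha_5} form a chain of 2 nodes with single edges (A_2), and {alpha_1, alpha_2, alpha_3, alpha_6, alpha_7, alpha_8, alpha_9} form a chain of 7 nodes with single edges (A_7). A semisimple Lie algebra decomposes uniquely as the direct sum of simple ideals, one per connected component of its Dynkin diagram, so g ≅ A_2 ⊕ A_7 (dimension 8 + 63 = 71).

A_2 (sl(3)) ⊕ A_7 (sl(8))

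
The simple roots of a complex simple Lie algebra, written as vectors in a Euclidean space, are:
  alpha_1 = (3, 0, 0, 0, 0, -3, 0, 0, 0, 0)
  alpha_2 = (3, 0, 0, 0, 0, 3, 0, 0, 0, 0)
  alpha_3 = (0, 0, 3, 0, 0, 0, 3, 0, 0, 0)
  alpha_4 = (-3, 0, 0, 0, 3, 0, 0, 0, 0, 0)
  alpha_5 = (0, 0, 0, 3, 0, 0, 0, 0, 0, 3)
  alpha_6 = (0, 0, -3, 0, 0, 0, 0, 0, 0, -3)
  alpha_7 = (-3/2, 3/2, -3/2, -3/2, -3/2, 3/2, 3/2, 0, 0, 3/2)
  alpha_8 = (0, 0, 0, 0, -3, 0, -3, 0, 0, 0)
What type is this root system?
Compute the Cartan integers a_ij = 2(alpha_i, alpha_j)/(alpha_j, alpha_j); the resulting 8x8 Cartan matrix is
[[2, 0, 0, -1, 0, 0, -1, 0], [0, 2, 0, -1, 0, 0, 0, 0], [0, 0, 2, 0, 0, -1, 0, -1], [-1, -1, 0, 2, 0, 0, 0, -1], [0, 0, 0, 0, 2, -1, 0, 0], [0, 0, -1, 0, -1, 2, 0, 0], [-1, 0, 0, 0, 0, 0, 2, 0], [0, 0, -1, -1, 0, 0, 0, 2]].
All simple roots have the same length, so the diagram is simply laced. The associated Dynkin diagram is a chain of 7 nodes with one extra node attached to the third node from one end (E_8), so the type is E_8.

E_8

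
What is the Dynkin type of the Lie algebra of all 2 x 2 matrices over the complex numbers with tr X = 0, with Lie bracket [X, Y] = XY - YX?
This is sl(2), which has dimension 2^2 - 1 = 3 and rank 2 - 1 = 1 (a Cartan subalgebra is the diagonal traceless matrices). In the classification of classical Lie algebras, the special linear algebra sl(n+1) has type A_n; here n = 1, so the Dynkin diagram is a chain of 1 nodes with single edges (A_1). Hence the type is A_1.

type A_1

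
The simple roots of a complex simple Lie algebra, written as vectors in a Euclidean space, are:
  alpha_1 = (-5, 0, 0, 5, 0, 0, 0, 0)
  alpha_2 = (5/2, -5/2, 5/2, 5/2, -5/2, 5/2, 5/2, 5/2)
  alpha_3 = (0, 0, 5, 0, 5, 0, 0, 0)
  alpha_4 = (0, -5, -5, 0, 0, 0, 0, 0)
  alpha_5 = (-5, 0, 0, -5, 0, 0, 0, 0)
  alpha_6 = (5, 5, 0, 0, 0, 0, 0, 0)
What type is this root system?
Compute the Cartan integers a_ij = 2(alpha_i, alpha_j)/(alpha_j, alpha_j); the resulting 6x6 Cartan matrix is
[[2, 0, 0, 0, 0, -1], [0, 2, 0, 0, -1, 0], [0, 0, 2, -1, 0, 0], [0, 0, -1, 2, 0, -1], [0, -1, 0, 0, 2, -1], [-1, 0, 0, -1, -1, 2]].
All simple roots have the same length, so the diagram is simply laced. The associated Dynkin diagram is a chain of 5 nodes with one extra node attached to the third node from one end (E_6), so the type is E_6.

E_6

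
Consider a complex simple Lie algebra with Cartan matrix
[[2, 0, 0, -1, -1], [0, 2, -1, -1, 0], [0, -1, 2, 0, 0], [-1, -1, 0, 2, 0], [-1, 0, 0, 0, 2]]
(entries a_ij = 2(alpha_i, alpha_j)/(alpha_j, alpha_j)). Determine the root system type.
type A_5

The matrix has rank 5 with 2's on the diagonal. Reading the off-diagonal entries as Dynkin edges (a single edge where a_ij = a_ji = -1; a double or triple edge where a_ij * a_ji = 2 or 3), the diagram is a chain of 5 nodes with single edges (A_5). One simple-root ordering that puts it in standard form is (alpha_5, alpha_1, alpha_4, alpha_2, alpha_3). So the algebra is type A_5, i.e. sl(6).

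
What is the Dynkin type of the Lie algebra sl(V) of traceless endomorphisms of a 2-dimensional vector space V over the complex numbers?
type A_1

This is sl(2), which has dimension 2^2 - 1 = 3 and rank 2 - 1 = 1 (a Cartan subalgebra is the diagonal traceless matrices). In the classification of classical Lie algebras, the special linear algebra sl(n+1) has type A_n; here n = 1, so the Dynkin diagram is a chain of 1 nodes with single edges (A_1). Hence the type is A_1.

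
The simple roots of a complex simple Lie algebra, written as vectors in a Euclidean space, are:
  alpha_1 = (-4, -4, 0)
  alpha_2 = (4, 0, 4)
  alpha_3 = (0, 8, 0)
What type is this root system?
C_3

Compute the Cartan integers a_ij = 2(alpha_i, alpha_j)/(alpha_j, alpha_j); the resulting 3x3 Cartan matrix is
[[2, -1, -1], [-1, 2, 0], [-2, 0, 2]].
The roots have two lengths (squared-length ratio 2:1); the short ones are alpha_{1,2}. The associated Dynkin diagram is a chain of 3 nodes with a double edge at one end; the terminal node there is the unique long simple root (C_3), so the type is C_3 (the algebra sp(6)).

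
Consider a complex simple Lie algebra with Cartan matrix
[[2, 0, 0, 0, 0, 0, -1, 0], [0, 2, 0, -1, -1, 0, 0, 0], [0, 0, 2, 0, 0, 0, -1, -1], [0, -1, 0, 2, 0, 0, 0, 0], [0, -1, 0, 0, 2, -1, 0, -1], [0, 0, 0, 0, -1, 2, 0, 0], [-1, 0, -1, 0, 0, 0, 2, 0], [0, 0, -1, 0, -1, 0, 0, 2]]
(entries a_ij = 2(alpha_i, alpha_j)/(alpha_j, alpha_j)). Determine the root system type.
The matrix has rank 8 with 2's on the diagonal. Reading the off-diagonal entries as Dynkin edges (a single edge where a_ij = a_ji = -1; a double or triple edge where a_ij * a_ji = 2 or 3), the diagram is a chain of 7 nodes with one extra node attached to the third node from one end (E_8). One simple-root ordering that puts it in standard form is (alpha_4, alpha_6, alpha_2, alpha_5, alpha_8, alpha_3, alpha_7, alpha_1). So the algebra is type E_8.

E8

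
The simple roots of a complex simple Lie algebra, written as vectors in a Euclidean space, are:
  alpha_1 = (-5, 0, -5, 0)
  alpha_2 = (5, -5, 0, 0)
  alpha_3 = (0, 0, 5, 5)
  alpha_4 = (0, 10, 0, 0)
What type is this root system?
C4

Compute the Cartan integers a_ij = 2(alpha_i, alpha_j)/(alpha_j, alpha_j); the resulting 4x4 Cartan matrix is
[[2, -1, -1, 0], [-1, 2, 0, -1], [-1, 0, 2, 0], [0, -2, 0, 2]].
The roots have two lengths (squared-length ratio 2:1); the short ones are alpha_{1,2,3}. The associated Dynkin diagram is a chain of 4 nodes with a double edge at one end; the terminal node there is the unique long simple root (C_4), so the type is C_4 (the algebra sp(8)).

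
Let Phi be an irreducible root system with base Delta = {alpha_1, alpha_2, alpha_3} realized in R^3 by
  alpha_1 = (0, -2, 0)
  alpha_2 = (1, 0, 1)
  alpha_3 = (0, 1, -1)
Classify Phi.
Compute the Cartan integers a_ij = 2(alpha_i, alpha_j)/(alpha_j, alpha_j); the resulting 3x3 Cartan matrix is
[[2, 0, -2], [0, 2, -1], [-1, -1, 2]].
The roots have two lengths (squared-length ratio 2:1); the short ones are alpha_{2,3}. The associated Dynkin diagram is a chain of 3 nodes with a double edge at one end; the terminal node there is the unique long simple root (C_3), so the type is C_3 (the algebra sp(6)).

type C_3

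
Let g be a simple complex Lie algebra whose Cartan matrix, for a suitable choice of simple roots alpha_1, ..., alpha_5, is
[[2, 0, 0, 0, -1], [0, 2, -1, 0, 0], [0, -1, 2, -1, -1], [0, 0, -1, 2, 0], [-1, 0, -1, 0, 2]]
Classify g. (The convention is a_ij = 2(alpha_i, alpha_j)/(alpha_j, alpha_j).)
D_5 (so(10))

The matrix has rank 5 with 2's on the diagonal. Reading the off-diagonal entries as Dynkin edges (a single edge where a_ij = a_ji = -1; a double or triple edge where a_ij * a_ji = 2 or 3), the diagram is a chain of 3 nodes with a fork of two nodes at one end (D_5). One simple-root ordering that puts it in standard form is (alpha_1, alpha_5, alpha_3, alpha_2, alpha_4). So the algebra is type D_5, i.e. so(10).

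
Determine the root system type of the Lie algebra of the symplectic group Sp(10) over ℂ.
This is sp(10), which has dimension 10(10+1)/2 = 55 and rank 10/2 = 5. In the classification of classical Lie algebras, the symplectic algebra sp(2n) has type C_n; here n = 5, so the Dynkin diagram is a chain of 5 nodes with a double edge at one end; the terminal node there is the unique long simple root (C_5). Hence the type is C_5.

C5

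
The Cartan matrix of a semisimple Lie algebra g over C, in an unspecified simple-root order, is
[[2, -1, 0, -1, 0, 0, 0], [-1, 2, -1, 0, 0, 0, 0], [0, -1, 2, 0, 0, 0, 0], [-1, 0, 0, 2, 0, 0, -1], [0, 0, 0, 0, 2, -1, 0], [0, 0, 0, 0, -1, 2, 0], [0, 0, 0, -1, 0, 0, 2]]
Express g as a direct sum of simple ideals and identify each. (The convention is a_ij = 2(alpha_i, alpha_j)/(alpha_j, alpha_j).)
A2 + A5

The diagram associated to this matrix has two connected components: the simple roots {alpha_5, alpha_6} form a chain of 2 nodes with single edges (A_2), and {alpha_1, alpha_2, alpha_3, alpha_4, alpha_7} form a chain of 5 nodes with single edges (A_5). A semisimple Lie algebra decomposes uniquely as the direct sum of simple ideals, one per connected component of its Dynkin diagram, so g ≅ A_2 ⊕ A_5 (dimension 8 + 35 = 43).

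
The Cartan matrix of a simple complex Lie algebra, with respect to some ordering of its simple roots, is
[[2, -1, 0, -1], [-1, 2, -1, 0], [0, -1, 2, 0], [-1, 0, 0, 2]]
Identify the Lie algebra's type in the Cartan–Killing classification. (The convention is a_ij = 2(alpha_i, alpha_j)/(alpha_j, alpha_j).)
A_4 (sl(5))

The matrix has rank 4 with 2's on the diagonal. Reading the off-diagonal entries as Dynkin edges (a single edge where a_ij = a_ji = -1; a double or triple edge where a_ij * a_ji = 2 or 3), the diagram is a chain of 4 nodes with single edges (A_4). One simple-root ordering that puts it in standard form is (alpha_4, alpha_1, alpha_2, alpha_3). So the algebra is type A_4, i.e. sl(5).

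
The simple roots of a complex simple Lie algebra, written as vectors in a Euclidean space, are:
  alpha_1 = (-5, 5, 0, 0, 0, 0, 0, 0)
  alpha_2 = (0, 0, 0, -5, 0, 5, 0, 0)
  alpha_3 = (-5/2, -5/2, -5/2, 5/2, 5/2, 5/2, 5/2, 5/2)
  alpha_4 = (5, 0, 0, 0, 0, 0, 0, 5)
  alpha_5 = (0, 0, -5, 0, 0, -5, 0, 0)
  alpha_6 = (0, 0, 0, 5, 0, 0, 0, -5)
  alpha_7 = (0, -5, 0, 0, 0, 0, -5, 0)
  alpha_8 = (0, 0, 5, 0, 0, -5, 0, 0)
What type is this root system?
type E_8

Compute the Cartan integers a_ij = 2(alpha_i, alpha_j)/(alpha_j, alpha_j); the resulting 8x8 Cartan matrix is
[[2, 0, 0, -1, 0, 0, -1, 0], [0, 2, 0, 0, -1, -1, 0, -1], [0, 0, 2, 0, 0, 0, 0, -1], [-1, 0, 0, 2, 0, -1, 0, 0], [0, -1, 0, 0, 2, 0, 0, 0], [0, -1, 0, -1, 0, 2, 0, 0], [-1, 0, 0, 0, 0, 0, 2, 0], [0, -1, -1, 0, 0, 0, 0, 2]].
All simple roots have the same length, so the diagram is simply laced. The associated Dynkin diagram is a chain of 7 nodes with one extra node attached to the third node from one end (E_8), so the type is E_8.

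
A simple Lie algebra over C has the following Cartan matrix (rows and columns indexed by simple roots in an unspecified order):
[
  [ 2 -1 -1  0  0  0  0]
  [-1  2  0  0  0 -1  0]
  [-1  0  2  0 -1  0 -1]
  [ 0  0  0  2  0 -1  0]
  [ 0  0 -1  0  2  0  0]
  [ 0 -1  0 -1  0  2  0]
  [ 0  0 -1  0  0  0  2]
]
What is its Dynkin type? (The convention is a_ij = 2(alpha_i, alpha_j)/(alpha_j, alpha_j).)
D7

The matrix has rank 7 with 2's on the diagonal. Reading the off-diagonal entries as Dynkin edges (a single edge where a_ij = a_ji = -1; a double or triple edge where a_ij * a_ji = 2 or 3), the diagram is a chain of 5 nodes with a fork of two nodes at one end (D_7). One simple-root ordering that puts it in standard form is (alpha_4, alpha_6, alpha_2, alpha_1, alpha_3, alpha_7, alpha_5). So the algebra is type D_7, i.e. so(14).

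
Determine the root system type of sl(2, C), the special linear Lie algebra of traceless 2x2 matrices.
This is sl(2), which has dimension 2^2 - 1 = 3 and rank 2 - 1 = 1 (a Cartan subalgebra is the diagonal traceless matrices). In the classification of classical Lie algebras, the special linear algebra sl(n+1) has type A_n; here n = 1, so the Dynkin diagram is a chain of 1 nodes with single edges (A_1). Hence the type is A_1.

type A_1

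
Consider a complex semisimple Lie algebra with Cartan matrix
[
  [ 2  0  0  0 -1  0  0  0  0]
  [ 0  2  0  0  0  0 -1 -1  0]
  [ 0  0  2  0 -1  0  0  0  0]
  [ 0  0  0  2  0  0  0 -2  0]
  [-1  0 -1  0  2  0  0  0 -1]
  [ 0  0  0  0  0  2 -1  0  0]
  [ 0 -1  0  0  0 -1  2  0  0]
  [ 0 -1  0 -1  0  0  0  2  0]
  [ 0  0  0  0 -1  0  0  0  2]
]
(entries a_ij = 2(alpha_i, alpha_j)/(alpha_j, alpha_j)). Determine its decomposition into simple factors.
type C_5 ⊕ type D_4

The diagram associated to this matrix has two connected components: the simple roots {alpha_2, alpha_4, alpha_6, alpha_7, alpha_8} form a chain of 5 nodes with a double edge at one end; the terminal node there is the unique long simple root (C_5), and {alpha_1, alpha_3, alpha_5, alpha_9} form a chain of 2 nodes with a fork of two nodes at one end (D_4). A semisimple Lie algebra decomposes uniquely as the direct sum of simple ideals, one per connected component of its Dynkin diagram, so g ≅ C_5 ⊕ D_4 (dimension 55 + 28 = 83).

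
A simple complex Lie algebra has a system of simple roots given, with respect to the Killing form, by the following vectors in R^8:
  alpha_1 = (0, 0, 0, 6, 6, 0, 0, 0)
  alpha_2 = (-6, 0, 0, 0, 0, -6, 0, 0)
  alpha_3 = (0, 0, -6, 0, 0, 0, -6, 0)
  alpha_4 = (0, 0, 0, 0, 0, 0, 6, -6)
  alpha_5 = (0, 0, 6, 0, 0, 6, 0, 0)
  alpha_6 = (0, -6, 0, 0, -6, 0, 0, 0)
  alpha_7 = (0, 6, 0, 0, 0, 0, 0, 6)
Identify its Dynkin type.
Compute the Cartan integers a_ij = 2(alpha_i, alpha_j)/(alpha_j, alpha_j); the resulting 7x7 Cartan matrix is
[[2, 0, 0, 0, 0, -1, 0], [0, 2, 0, 0, -1, 0, 0], [0, 0, 2, -1, -1, 0, 0], [0, 0, -1, 2, 0, 0, -1], [0, -1, -1, 0, 2, 0, 0], [-1, 0, 0, 0, 0, 2, -1], [0, 0, 0, -1, 0, -1, 2]].
All simple roots have the same length, so the diagram is simply laced. The associated Dynkin diagram is a chain of 7 nodes with single edges (A_7), so the type is A_7 (the algebra sl(8)).

A7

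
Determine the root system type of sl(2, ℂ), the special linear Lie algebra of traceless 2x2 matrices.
type A_1

This is sl(2), which has dimension 2^2 - 1 = 3 and rank 2 - 1 = 1 (a Cartan subalgebra is the diagonal traceless matrices). In the classification of classical Lie algebras, the special linear algebra sl(n+1) has type A_n; here n = 1, so the Dynkin diagram is a chain of 1 nodes with single edges (A_1). Hence the type is A_1.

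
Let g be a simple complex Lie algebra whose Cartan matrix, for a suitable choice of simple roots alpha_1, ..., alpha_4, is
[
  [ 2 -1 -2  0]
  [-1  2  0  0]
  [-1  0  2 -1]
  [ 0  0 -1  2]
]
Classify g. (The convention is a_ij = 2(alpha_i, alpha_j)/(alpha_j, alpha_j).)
F_4

The matrix has rank 4 with 2's on the diagonal. Reading the off-diagonal entries as Dynkin edges (a single edge where a_ij = a_ji = -1; a double or triple edge where a_ij * a_ji = 2 or 3), the diagram is a chain of 4 nodes with a double edge between the middle two (F_4). One simple-root ordering that puts it in standard form is (alpha_2, alpha_1, alpha_3, alpha_4). So the algebra is type F_4.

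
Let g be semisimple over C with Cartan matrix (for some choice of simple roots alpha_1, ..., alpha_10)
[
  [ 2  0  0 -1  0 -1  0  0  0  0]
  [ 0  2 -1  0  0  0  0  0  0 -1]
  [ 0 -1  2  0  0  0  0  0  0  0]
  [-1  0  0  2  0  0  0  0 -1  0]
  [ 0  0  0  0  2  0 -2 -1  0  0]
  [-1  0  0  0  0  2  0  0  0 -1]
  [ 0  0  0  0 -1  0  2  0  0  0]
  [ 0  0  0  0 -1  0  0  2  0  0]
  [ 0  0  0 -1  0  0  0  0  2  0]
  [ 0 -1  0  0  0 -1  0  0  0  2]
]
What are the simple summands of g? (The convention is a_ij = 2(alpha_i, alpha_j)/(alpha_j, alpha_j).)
The diagram associated to this matrix has two connected components: the simple roots {alpha_1, alpha_2, alpha_3, alpha_4, alpha_6, alpha_9, alpha_10} form a chain of 7 nodes with single edges (A_7), and {alpha_5, alpha_7, alpha_8} form a chain of 3 nodes with a double edge at one end; the terminal node there is the unique short simple root (B_3). A semisimple Lie algebra decomposes uniquely as the direct sum of simple ideals, one per connected component of its Dynkin diagram, so g ≅ A_7 ⊕ B_3 (dimension 63 + 21 = 84).

A_7 + B_3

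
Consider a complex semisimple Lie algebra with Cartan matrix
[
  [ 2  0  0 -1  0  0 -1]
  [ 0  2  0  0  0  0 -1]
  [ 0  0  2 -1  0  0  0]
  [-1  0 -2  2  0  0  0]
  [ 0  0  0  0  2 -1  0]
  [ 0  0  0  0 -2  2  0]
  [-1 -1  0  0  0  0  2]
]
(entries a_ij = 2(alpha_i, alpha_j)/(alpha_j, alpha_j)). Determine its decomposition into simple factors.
The diagram associated to this matrix has two connected components: the simple roots {alpha_5, alpha_6} form a chain of 2 nodes with a double edge at one end; the terminal node there is the unique short simple root (B_2), and {alpha_1, alpha_2, alpha_3, alpha_4, alpha_7} form a chain of 5 nodes with a double edge at one end; the terminal node there is the unique short simple root (B_5). A semisimple Lie algebra decomposes uniquely as the direct sum of simple ideals, one per connected component of its Dynkin diagram, so g ≅ B_2 ⊕ B_5 (dimension 10 + 55 = 65).

B2 + B5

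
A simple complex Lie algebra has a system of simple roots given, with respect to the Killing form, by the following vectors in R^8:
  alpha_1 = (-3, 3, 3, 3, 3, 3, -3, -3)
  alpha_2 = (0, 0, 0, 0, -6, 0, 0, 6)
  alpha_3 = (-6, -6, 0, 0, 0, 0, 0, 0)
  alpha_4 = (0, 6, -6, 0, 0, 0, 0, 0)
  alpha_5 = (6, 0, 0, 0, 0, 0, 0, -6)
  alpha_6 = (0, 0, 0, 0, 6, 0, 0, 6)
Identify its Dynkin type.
E6

Compute the Cartan integers a_ij = 2(alpha_i, alpha_j)/(alpha_j, alpha_j); the resulting 6x6 Cartan matrix is
[[2, -1, 0, 0, 0, 0], [-1, 2, 0, 0, -1, 0], [0, 0, 2, -1, -1, 0], [0, 0, -1, 2, 0, 0], [0, -1, -1, 0, 2, -1], [0, 0, 0, 0, -1, 2]].
All simple roots have the same length, so the diagram is simply laced. The associated Dynkin diagram is a chain of 5 nodes with one extra node attached to the third node from one end (E_6), so the type is E_6.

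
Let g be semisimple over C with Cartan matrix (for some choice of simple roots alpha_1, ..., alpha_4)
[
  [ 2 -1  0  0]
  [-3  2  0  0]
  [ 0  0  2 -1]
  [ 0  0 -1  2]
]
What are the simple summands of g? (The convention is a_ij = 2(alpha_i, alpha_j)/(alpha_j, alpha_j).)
A_2 (sl(3)) ⊕ G_2

The diagram associated to this matrix has two connected components: the simple roots {alpha_3, alpha_4} form a chain of 2 nodes with single edges (A_2), and {alpha_1, alpha_2} form two nodes joined by a triple edge (G_2). A semisimple Lie algebra decomposes uniquely as the direct sum of simple ideals, one per connected component of its Dynkin diagram, so g ≅ A_2 ⊕ G_2 (dimension 8 + 14 = 22).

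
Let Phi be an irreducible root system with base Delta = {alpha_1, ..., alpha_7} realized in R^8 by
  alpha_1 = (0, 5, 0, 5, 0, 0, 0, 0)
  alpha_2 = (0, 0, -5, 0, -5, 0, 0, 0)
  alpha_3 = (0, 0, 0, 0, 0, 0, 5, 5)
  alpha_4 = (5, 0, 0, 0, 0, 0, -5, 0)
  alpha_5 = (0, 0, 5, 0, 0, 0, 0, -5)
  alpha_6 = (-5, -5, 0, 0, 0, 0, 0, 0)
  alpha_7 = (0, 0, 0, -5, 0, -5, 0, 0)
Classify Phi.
type A_7

Compute the Cartan integers a_ij = 2(alpha_i, alpha_j)/(alpha_j, alpha_j); the resulting 7x7 Cartan matrix is
[[2, 0, 0, 0, 0, -1, -1], [0, 2, 0, 0, -1, 0, 0], [0, 0, 2, -1, -1, 0, 0], [0, 0, -1, 2, 0, -1, 0], [0, -1, -1, 0, 2, 0, 0], [-1, 0, 0, -1, 0, 2, 0], [-1, 0, 0, 0, 0, 0, 2]].
All simple roots have the same length, so the diagram is simply laced. The associated Dynkin diagram is a chain of 7 nodes with single edges (A_7), so the type is A_7 (the algebra sl(8)).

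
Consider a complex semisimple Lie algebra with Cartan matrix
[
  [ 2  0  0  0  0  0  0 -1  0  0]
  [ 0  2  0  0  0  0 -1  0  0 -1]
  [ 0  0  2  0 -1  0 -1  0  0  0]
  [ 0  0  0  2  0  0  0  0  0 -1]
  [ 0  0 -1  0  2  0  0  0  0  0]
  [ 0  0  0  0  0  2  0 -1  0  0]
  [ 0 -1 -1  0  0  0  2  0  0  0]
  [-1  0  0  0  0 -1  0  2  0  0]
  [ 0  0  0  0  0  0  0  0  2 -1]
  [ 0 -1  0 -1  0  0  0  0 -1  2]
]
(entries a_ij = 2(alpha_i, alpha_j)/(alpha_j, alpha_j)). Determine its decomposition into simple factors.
A_3 (sl(4)) + D_7 (so(14))

The diagram associated to this matrix has two connected components: the simple roots {alpha_1, alpha_6, alpha_8} form a chain of 3 nodes with single edges (A_3), and {alpha_2, alpha_3, alpha_4, alpha_5, alpha_7, alpha_9, alpha_10} form a chain of 5 nodes with a fork of two nodes at one end (D_7). A semisimple Lie algebra decomposes uniquely as the direct sum of simple ideals, one per connected component of its Dynkin diagram, so g ≅ A_3 ⊕ D_7 (dimension 15 + 91 = 106).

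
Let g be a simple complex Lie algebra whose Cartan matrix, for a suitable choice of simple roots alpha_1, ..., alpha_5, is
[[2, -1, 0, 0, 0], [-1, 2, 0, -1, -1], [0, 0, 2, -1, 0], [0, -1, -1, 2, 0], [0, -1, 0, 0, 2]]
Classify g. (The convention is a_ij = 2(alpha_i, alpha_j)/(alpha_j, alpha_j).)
D_5

The matrix has rank 5 with 2's on the diagonal. Reading the off-diagonal entries as Dynkin edges (a single edge where a_ij = a_ji = -1; a double or triple edge where a_ij * a_ji = 2 or 3), the diagram is a chain of 3 nodes with a fork of two nodes at one end (D_5). One simple-root ordering that puts it in standard form is (alpha_3, alpha_4, alpha_2, alpha_1, alpha_5). So the algebra is type D_5, i.e. so(10).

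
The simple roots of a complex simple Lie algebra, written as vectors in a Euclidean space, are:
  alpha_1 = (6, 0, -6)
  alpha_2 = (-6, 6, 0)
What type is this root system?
type A_2

Compute the Cartan integers a_ij = 2(alpha_i, alpha_j)/(alpha_j, alpha_j); the resulting 2x2 Cartan matrix is
[[2, -1], [-1, 2]].
All simple roots have the same length, so the diagram is simply laced. The associated Dynkin diagram is a chain of 2 nodes with single edges (A_2), so the type is A_2 (the algebra sl(3)).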